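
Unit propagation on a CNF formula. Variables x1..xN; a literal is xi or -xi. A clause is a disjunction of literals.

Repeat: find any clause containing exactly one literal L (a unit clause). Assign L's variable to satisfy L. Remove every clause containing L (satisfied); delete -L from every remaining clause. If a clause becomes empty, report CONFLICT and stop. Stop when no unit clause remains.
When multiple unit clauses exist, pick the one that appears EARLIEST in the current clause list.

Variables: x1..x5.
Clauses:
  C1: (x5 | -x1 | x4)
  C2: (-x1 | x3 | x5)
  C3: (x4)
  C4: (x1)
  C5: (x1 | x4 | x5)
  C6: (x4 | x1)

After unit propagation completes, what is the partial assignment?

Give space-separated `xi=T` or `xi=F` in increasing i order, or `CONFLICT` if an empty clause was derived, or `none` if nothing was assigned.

Answer: x1=T x4=T

Derivation:
unit clause [4] forces x4=T; simplify:
  satisfied 4 clause(s); 2 remain; assigned so far: [4]
unit clause [1] forces x1=T; simplify:
  drop -1 from [-1, 3, 5] -> [3, 5]
  satisfied 1 clause(s); 1 remain; assigned so far: [1, 4]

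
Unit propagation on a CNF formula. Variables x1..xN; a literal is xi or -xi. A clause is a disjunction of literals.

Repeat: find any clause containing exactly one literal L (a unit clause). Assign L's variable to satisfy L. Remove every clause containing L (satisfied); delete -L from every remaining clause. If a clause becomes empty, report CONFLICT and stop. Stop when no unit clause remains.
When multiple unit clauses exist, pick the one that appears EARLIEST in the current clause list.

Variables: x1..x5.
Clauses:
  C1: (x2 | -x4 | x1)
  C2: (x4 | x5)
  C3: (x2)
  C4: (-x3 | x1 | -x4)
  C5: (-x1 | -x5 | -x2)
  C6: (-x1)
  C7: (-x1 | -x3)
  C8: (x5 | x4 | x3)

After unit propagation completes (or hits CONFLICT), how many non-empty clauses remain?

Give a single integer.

Answer: 3

Derivation:
unit clause [2] forces x2=T; simplify:
  drop -2 from [-1, -5, -2] -> [-1, -5]
  satisfied 2 clause(s); 6 remain; assigned so far: [2]
unit clause [-1] forces x1=F; simplify:
  drop 1 from [-3, 1, -4] -> [-3, -4]
  satisfied 3 clause(s); 3 remain; assigned so far: [1, 2]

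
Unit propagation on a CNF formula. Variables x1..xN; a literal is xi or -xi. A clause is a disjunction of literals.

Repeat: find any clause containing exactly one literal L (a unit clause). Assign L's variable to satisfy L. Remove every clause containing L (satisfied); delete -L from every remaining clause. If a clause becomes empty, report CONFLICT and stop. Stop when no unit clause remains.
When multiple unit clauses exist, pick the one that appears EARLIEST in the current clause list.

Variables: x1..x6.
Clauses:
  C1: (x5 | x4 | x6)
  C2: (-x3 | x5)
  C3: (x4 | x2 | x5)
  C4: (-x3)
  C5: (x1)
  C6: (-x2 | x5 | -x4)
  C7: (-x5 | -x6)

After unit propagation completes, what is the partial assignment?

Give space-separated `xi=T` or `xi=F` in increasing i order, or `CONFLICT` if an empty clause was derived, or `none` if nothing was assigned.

unit clause [-3] forces x3=F; simplify:
  satisfied 2 clause(s); 5 remain; assigned so far: [3]
unit clause [1] forces x1=T; simplify:
  satisfied 1 clause(s); 4 remain; assigned so far: [1, 3]

Answer: x1=T x3=F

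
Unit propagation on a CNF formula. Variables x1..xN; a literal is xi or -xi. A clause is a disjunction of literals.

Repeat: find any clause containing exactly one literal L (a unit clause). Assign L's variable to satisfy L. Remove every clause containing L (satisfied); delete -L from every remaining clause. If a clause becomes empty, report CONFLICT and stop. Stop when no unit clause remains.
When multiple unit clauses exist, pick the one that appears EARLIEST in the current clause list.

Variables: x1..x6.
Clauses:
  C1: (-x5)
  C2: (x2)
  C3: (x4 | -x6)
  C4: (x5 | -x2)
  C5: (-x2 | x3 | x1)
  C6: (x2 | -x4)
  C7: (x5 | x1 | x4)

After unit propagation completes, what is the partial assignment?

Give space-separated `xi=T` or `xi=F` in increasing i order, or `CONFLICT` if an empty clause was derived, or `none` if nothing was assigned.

unit clause [-5] forces x5=F; simplify:
  drop 5 from [5, -2] -> [-2]
  drop 5 from [5, 1, 4] -> [1, 4]
  satisfied 1 clause(s); 6 remain; assigned so far: [5]
unit clause [2] forces x2=T; simplify:
  drop -2 from [-2] -> [] (empty!)
  drop -2 from [-2, 3, 1] -> [3, 1]
  satisfied 2 clause(s); 4 remain; assigned so far: [2, 5]
CONFLICT (empty clause)

Answer: CONFLICT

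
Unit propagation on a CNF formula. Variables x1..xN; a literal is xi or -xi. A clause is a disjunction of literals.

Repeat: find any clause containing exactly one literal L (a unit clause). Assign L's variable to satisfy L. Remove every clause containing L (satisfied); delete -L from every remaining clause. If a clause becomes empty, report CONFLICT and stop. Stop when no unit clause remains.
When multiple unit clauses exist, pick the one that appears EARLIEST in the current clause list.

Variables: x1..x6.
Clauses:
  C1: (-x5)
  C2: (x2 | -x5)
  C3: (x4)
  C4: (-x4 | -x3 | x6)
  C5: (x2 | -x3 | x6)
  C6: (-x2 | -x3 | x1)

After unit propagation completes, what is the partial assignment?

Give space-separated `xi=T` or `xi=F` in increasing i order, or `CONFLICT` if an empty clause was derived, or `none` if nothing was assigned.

unit clause [-5] forces x5=F; simplify:
  satisfied 2 clause(s); 4 remain; assigned so far: [5]
unit clause [4] forces x4=T; simplify:
  drop -4 from [-4, -3, 6] -> [-3, 6]
  satisfied 1 clause(s); 3 remain; assigned so far: [4, 5]

Answer: x4=T x5=F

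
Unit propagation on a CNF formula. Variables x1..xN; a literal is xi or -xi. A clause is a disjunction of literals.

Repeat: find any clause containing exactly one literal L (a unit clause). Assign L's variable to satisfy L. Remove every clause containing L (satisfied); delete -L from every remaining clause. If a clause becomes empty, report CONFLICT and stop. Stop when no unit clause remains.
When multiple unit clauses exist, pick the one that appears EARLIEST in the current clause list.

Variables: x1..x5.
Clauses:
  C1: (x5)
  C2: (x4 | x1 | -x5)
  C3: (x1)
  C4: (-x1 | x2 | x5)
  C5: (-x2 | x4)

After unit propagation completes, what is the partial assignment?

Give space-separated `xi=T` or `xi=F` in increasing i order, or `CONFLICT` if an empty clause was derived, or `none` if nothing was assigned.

Answer: x1=T x5=T

Derivation:
unit clause [5] forces x5=T; simplify:
  drop -5 from [4, 1, -5] -> [4, 1]
  satisfied 2 clause(s); 3 remain; assigned so far: [5]
unit clause [1] forces x1=T; simplify:
  satisfied 2 clause(s); 1 remain; assigned so far: [1, 5]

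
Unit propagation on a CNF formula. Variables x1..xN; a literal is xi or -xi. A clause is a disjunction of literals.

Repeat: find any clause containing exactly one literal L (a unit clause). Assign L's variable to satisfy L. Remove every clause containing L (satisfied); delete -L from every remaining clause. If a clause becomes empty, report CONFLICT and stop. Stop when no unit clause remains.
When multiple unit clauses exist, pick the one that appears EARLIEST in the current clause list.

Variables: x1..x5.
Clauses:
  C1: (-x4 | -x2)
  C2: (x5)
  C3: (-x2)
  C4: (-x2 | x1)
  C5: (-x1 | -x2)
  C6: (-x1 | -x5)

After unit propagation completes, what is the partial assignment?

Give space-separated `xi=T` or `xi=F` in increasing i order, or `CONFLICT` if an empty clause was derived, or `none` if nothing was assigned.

unit clause [5] forces x5=T; simplify:
  drop -5 from [-1, -5] -> [-1]
  satisfied 1 clause(s); 5 remain; assigned so far: [5]
unit clause [-2] forces x2=F; simplify:
  satisfied 4 clause(s); 1 remain; assigned so far: [2, 5]
unit clause [-1] forces x1=F; simplify:
  satisfied 1 clause(s); 0 remain; assigned so far: [1, 2, 5]

Answer: x1=F x2=F x5=T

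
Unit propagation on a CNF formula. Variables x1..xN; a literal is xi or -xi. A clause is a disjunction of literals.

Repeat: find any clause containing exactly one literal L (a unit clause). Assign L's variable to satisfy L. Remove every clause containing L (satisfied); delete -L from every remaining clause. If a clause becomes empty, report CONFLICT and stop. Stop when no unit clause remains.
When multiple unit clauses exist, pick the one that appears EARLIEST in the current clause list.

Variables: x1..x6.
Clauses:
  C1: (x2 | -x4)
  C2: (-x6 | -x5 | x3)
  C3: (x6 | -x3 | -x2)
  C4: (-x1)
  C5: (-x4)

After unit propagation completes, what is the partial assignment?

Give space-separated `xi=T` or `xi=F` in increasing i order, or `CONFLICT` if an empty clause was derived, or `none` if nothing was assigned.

Answer: x1=F x4=F

Derivation:
unit clause [-1] forces x1=F; simplify:
  satisfied 1 clause(s); 4 remain; assigned so far: [1]
unit clause [-4] forces x4=F; simplify:
  satisfied 2 clause(s); 2 remain; assigned so far: [1, 4]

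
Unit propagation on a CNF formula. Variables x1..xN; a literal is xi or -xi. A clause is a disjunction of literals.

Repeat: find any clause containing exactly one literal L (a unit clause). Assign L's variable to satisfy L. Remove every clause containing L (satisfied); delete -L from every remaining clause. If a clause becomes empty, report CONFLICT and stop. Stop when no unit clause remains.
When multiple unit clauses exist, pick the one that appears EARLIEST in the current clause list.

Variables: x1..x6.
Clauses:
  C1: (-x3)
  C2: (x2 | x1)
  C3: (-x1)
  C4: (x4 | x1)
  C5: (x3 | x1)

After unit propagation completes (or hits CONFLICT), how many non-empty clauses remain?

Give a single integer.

Answer: 2

Derivation:
unit clause [-3] forces x3=F; simplify:
  drop 3 from [3, 1] -> [1]
  satisfied 1 clause(s); 4 remain; assigned so far: [3]
unit clause [-1] forces x1=F; simplify:
  drop 1 from [2, 1] -> [2]
  drop 1 from [4, 1] -> [4]
  drop 1 from [1] -> [] (empty!)
  satisfied 1 clause(s); 3 remain; assigned so far: [1, 3]
CONFLICT (empty clause)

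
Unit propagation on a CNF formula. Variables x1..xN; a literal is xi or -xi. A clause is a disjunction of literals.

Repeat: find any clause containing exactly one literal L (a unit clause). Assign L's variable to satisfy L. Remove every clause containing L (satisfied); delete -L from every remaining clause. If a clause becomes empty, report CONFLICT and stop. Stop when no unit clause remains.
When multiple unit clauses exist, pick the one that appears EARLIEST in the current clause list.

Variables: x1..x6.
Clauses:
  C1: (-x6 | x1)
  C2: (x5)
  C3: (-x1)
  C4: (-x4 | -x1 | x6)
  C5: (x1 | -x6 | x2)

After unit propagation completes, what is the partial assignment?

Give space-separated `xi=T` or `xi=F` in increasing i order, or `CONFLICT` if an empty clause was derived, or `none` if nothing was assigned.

Answer: x1=F x5=T x6=F

Derivation:
unit clause [5] forces x5=T; simplify:
  satisfied 1 clause(s); 4 remain; assigned so far: [5]
unit clause [-1] forces x1=F; simplify:
  drop 1 from [-6, 1] -> [-6]
  drop 1 from [1, -6, 2] -> [-6, 2]
  satisfied 2 clause(s); 2 remain; assigned so far: [1, 5]
unit clause [-6] forces x6=F; simplify:
  satisfied 2 clause(s); 0 remain; assigned so far: [1, 5, 6]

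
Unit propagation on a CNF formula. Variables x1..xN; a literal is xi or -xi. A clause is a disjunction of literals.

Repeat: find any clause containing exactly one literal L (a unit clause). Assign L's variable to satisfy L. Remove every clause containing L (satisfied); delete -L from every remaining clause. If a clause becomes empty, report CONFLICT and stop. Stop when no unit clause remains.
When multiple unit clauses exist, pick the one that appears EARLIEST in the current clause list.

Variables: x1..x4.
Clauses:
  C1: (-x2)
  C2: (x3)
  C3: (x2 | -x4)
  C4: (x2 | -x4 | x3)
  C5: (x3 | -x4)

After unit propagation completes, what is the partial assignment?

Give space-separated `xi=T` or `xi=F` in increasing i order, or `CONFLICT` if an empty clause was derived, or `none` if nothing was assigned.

unit clause [-2] forces x2=F; simplify:
  drop 2 from [2, -4] -> [-4]
  drop 2 from [2, -4, 3] -> [-4, 3]
  satisfied 1 clause(s); 4 remain; assigned so far: [2]
unit clause [3] forces x3=T; simplify:
  satisfied 3 clause(s); 1 remain; assigned so far: [2, 3]
unit clause [-4] forces x4=F; simplify:
  satisfied 1 clause(s); 0 remain; assigned so far: [2, 3, 4]

Answer: x2=F x3=T x4=F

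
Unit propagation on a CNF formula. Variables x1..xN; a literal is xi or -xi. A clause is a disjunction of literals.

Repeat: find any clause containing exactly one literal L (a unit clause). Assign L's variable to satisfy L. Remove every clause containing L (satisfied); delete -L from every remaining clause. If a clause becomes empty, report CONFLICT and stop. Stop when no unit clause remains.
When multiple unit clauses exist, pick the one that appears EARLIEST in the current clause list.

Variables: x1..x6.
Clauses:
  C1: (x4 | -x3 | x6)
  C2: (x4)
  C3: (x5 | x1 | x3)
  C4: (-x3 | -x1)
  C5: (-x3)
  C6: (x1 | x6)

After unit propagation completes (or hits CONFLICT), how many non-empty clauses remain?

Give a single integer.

Answer: 2

Derivation:
unit clause [4] forces x4=T; simplify:
  satisfied 2 clause(s); 4 remain; assigned so far: [4]
unit clause [-3] forces x3=F; simplify:
  drop 3 from [5, 1, 3] -> [5, 1]
  satisfied 2 clause(s); 2 remain; assigned so far: [3, 4]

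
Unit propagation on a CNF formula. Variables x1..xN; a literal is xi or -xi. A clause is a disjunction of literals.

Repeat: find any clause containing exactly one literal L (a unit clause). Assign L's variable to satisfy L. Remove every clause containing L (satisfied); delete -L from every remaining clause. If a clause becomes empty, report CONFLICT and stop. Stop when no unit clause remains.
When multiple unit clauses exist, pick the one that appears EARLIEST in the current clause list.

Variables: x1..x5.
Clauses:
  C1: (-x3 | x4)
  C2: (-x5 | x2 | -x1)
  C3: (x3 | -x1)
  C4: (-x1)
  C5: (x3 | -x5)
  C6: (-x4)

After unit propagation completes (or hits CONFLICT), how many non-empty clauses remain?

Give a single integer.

Answer: 0

Derivation:
unit clause [-1] forces x1=F; simplify:
  satisfied 3 clause(s); 3 remain; assigned so far: [1]
unit clause [-4] forces x4=F; simplify:
  drop 4 from [-3, 4] -> [-3]
  satisfied 1 clause(s); 2 remain; assigned so far: [1, 4]
unit clause [-3] forces x3=F; simplify:
  drop 3 from [3, -5] -> [-5]
  satisfied 1 clause(s); 1 remain; assigned so far: [1, 3, 4]
unit clause [-5] forces x5=F; simplify:
  satisfied 1 clause(s); 0 remain; assigned so far: [1, 3, 4, 5]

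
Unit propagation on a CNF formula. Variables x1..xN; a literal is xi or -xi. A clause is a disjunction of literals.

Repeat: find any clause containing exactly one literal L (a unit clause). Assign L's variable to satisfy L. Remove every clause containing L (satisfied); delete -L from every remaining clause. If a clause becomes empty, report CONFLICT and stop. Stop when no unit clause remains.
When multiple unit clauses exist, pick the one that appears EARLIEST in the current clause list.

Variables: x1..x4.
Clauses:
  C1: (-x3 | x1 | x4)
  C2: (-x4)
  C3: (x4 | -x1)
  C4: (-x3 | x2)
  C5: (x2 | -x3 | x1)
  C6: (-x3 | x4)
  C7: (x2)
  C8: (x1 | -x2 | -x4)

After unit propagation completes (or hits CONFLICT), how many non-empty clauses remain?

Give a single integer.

Answer: 0

Derivation:
unit clause [-4] forces x4=F; simplify:
  drop 4 from [-3, 1, 4] -> [-3, 1]
  drop 4 from [4, -1] -> [-1]
  drop 4 from [-3, 4] -> [-3]
  satisfied 2 clause(s); 6 remain; assigned so far: [4]
unit clause [-1] forces x1=F; simplify:
  drop 1 from [-3, 1] -> [-3]
  drop 1 from [2, -3, 1] -> [2, -3]
  satisfied 1 clause(s); 5 remain; assigned so far: [1, 4]
unit clause [-3] forces x3=F; simplify:
  satisfied 4 clause(s); 1 remain; assigned so far: [1, 3, 4]
unit clause [2] forces x2=T; simplify:
  satisfied 1 clause(s); 0 remain; assigned so far: [1, 2, 3, 4]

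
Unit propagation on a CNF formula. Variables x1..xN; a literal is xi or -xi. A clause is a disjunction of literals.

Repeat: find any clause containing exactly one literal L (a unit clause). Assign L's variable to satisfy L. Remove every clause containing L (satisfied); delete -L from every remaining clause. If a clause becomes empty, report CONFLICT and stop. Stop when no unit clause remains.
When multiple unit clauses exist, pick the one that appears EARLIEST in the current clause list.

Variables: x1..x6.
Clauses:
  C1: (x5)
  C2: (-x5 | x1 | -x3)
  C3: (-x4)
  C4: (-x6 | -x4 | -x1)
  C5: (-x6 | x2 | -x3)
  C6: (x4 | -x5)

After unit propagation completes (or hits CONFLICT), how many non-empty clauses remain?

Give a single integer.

Answer: 2

Derivation:
unit clause [5] forces x5=T; simplify:
  drop -5 from [-5, 1, -3] -> [1, -3]
  drop -5 from [4, -5] -> [4]
  satisfied 1 clause(s); 5 remain; assigned so far: [5]
unit clause [-4] forces x4=F; simplify:
  drop 4 from [4] -> [] (empty!)
  satisfied 2 clause(s); 3 remain; assigned so far: [4, 5]
CONFLICT (empty clause)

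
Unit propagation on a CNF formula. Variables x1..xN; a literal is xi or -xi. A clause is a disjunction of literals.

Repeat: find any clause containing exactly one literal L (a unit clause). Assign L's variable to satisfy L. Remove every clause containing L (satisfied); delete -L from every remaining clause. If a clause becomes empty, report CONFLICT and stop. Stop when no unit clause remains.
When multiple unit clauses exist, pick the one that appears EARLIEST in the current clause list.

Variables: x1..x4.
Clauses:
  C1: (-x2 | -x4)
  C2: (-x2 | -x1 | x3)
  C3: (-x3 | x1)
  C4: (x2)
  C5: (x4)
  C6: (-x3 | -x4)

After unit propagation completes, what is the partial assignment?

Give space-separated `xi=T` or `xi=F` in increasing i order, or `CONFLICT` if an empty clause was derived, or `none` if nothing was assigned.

unit clause [2] forces x2=T; simplify:
  drop -2 from [-2, -4] -> [-4]
  drop -2 from [-2, -1, 3] -> [-1, 3]
  satisfied 1 clause(s); 5 remain; assigned so far: [2]
unit clause [-4] forces x4=F; simplify:
  drop 4 from [4] -> [] (empty!)
  satisfied 2 clause(s); 3 remain; assigned so far: [2, 4]
CONFLICT (empty clause)

Answer: CONFLICT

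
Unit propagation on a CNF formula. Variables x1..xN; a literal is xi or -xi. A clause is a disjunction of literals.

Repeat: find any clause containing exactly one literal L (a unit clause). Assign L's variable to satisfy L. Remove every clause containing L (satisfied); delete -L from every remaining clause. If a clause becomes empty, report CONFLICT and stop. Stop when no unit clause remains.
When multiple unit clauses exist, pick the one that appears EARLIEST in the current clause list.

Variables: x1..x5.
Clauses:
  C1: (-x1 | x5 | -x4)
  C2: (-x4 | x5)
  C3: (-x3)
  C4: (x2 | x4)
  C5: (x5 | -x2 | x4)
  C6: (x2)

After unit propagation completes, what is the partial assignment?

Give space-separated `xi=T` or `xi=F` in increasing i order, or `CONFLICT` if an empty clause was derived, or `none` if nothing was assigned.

Answer: x2=T x3=F

Derivation:
unit clause [-3] forces x3=F; simplify:
  satisfied 1 clause(s); 5 remain; assigned so far: [3]
unit clause [2] forces x2=T; simplify:
  drop -2 from [5, -2, 4] -> [5, 4]
  satisfied 2 clause(s); 3 remain; assigned so far: [2, 3]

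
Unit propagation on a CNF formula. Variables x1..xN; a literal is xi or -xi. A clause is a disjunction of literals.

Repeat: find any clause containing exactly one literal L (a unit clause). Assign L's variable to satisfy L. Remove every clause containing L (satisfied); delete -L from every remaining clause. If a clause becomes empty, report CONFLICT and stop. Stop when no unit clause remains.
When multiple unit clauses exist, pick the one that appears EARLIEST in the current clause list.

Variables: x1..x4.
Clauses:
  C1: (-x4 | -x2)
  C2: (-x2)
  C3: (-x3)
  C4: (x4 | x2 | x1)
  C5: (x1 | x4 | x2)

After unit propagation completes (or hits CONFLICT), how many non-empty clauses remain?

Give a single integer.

Answer: 2

Derivation:
unit clause [-2] forces x2=F; simplify:
  drop 2 from [4, 2, 1] -> [4, 1]
  drop 2 from [1, 4, 2] -> [1, 4]
  satisfied 2 clause(s); 3 remain; assigned so far: [2]
unit clause [-3] forces x3=F; simplify:
  satisfied 1 clause(s); 2 remain; assigned so far: [2, 3]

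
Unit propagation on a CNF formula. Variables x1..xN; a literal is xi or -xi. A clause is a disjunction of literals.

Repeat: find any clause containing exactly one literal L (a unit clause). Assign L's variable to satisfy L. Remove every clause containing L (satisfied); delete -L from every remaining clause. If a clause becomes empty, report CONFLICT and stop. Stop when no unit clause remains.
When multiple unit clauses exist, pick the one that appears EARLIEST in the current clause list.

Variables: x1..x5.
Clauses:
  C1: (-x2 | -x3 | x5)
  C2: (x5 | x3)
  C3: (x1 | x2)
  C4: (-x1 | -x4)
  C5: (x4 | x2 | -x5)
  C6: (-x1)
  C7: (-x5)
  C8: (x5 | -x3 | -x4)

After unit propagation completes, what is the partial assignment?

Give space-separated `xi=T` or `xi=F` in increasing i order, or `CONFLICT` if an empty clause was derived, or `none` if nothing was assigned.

Answer: CONFLICT

Derivation:
unit clause [-1] forces x1=F; simplify:
  drop 1 from [1, 2] -> [2]
  satisfied 2 clause(s); 6 remain; assigned so far: [1]
unit clause [2] forces x2=T; simplify:
  drop -2 from [-2, -3, 5] -> [-3, 5]
  satisfied 2 clause(s); 4 remain; assigned so far: [1, 2]
unit clause [-5] forces x5=F; simplify:
  drop 5 from [-3, 5] -> [-3]
  drop 5 from [5, 3] -> [3]
  drop 5 from [5, -3, -4] -> [-3, -4]
  satisfied 1 clause(s); 3 remain; assigned so far: [1, 2, 5]
unit clause [-3] forces x3=F; simplify:
  drop 3 from [3] -> [] (empty!)
  satisfied 2 clause(s); 1 remain; assigned so far: [1, 2, 3, 5]
CONFLICT (empty clause)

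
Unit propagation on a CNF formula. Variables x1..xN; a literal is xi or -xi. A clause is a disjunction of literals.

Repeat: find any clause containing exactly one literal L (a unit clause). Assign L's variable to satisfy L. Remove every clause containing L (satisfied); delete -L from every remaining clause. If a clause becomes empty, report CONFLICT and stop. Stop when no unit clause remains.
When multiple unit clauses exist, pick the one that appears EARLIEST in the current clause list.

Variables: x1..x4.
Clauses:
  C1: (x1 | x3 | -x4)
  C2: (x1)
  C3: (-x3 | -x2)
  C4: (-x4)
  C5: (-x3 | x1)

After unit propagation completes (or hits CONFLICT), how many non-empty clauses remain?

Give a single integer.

Answer: 1

Derivation:
unit clause [1] forces x1=T; simplify:
  satisfied 3 clause(s); 2 remain; assigned so far: [1]
unit clause [-4] forces x4=F; simplify:
  satisfied 1 clause(s); 1 remain; assigned so far: [1, 4]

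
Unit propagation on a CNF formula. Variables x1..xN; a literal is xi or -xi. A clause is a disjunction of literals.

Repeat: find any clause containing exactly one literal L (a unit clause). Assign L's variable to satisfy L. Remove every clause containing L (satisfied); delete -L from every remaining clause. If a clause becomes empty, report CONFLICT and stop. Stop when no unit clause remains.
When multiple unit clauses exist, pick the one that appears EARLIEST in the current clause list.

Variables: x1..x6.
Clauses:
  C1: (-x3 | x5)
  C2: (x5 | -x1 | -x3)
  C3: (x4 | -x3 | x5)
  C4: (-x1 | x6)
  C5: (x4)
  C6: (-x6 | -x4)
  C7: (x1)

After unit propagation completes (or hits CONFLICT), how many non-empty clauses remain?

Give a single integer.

unit clause [4] forces x4=T; simplify:
  drop -4 from [-6, -4] -> [-6]
  satisfied 2 clause(s); 5 remain; assigned so far: [4]
unit clause [-6] forces x6=F; simplify:
  drop 6 from [-1, 6] -> [-1]
  satisfied 1 clause(s); 4 remain; assigned so far: [4, 6]
unit clause [-1] forces x1=F; simplify:
  drop 1 from [1] -> [] (empty!)
  satisfied 2 clause(s); 2 remain; assigned so far: [1, 4, 6]
CONFLICT (empty clause)

Answer: 1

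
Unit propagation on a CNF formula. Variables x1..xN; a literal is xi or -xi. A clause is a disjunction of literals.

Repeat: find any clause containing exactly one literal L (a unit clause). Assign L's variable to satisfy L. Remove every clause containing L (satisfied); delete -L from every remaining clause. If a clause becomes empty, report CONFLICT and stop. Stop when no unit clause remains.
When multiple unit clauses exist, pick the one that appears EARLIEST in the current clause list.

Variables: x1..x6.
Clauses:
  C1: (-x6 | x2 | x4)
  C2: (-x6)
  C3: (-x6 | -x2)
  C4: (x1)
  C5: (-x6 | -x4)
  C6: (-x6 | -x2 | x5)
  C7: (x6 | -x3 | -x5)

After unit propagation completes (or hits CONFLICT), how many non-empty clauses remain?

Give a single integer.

Answer: 1

Derivation:
unit clause [-6] forces x6=F; simplify:
  drop 6 from [6, -3, -5] -> [-3, -5]
  satisfied 5 clause(s); 2 remain; assigned so far: [6]
unit clause [1] forces x1=T; simplify:
  satisfied 1 clause(s); 1 remain; assigned so far: [1, 6]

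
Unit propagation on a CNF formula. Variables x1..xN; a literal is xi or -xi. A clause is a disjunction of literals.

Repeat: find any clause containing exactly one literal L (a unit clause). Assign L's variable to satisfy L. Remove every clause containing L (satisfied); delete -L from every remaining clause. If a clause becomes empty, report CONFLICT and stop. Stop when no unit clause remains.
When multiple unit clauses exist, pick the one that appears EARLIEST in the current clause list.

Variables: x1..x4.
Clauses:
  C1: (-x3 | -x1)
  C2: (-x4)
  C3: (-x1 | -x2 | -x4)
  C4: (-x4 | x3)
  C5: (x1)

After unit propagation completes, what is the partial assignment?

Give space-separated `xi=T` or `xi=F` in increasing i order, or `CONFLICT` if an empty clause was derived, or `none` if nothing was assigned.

unit clause [-4] forces x4=F; simplify:
  satisfied 3 clause(s); 2 remain; assigned so far: [4]
unit clause [1] forces x1=T; simplify:
  drop -1 from [-3, -1] -> [-3]
  satisfied 1 clause(s); 1 remain; assigned so far: [1, 4]
unit clause [-3] forces x3=F; simplify:
  satisfied 1 clause(s); 0 remain; assigned so far: [1, 3, 4]

Answer: x1=T x3=F x4=F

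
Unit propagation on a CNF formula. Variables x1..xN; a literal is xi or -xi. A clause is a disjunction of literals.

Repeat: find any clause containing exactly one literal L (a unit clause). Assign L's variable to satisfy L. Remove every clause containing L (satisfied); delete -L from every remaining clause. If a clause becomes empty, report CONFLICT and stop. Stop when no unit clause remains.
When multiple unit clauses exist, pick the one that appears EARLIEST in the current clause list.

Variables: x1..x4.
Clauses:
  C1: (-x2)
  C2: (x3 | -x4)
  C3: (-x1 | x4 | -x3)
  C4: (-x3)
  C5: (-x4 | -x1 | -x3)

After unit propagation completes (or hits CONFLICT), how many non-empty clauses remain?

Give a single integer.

unit clause [-2] forces x2=F; simplify:
  satisfied 1 clause(s); 4 remain; assigned so far: [2]
unit clause [-3] forces x3=F; simplify:
  drop 3 from [3, -4] -> [-4]
  satisfied 3 clause(s); 1 remain; assigned so far: [2, 3]
unit clause [-4] forces x4=F; simplify:
  satisfied 1 clause(s); 0 remain; assigned so far: [2, 3, 4]

Answer: 0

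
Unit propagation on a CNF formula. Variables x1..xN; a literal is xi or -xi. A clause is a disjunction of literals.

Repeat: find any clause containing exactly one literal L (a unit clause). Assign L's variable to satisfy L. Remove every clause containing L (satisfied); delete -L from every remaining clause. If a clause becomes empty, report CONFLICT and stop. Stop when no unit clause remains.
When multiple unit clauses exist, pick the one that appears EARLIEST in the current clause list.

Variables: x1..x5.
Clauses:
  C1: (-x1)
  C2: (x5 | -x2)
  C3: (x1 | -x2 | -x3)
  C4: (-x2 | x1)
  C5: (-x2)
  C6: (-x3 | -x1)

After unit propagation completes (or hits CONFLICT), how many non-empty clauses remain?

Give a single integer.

Answer: 0

Derivation:
unit clause [-1] forces x1=F; simplify:
  drop 1 from [1, -2, -3] -> [-2, -3]
  drop 1 from [-2, 1] -> [-2]
  satisfied 2 clause(s); 4 remain; assigned so far: [1]
unit clause [-2] forces x2=F; simplify:
  satisfied 4 clause(s); 0 remain; assigned so far: [1, 2]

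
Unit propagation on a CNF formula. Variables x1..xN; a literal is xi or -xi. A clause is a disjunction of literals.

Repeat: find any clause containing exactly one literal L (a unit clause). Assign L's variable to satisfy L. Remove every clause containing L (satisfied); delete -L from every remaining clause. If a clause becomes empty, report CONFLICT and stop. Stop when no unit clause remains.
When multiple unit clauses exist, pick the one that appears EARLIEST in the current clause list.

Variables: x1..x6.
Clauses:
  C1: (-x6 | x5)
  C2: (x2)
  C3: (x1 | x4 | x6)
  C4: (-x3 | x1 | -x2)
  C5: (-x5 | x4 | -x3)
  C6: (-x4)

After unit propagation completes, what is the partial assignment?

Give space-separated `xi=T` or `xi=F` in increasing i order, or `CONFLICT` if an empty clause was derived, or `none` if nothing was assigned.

unit clause [2] forces x2=T; simplify:
  drop -2 from [-3, 1, -2] -> [-3, 1]
  satisfied 1 clause(s); 5 remain; assigned so far: [2]
unit clause [-4] forces x4=F; simplify:
  drop 4 from [1, 4, 6] -> [1, 6]
  drop 4 from [-5, 4, -3] -> [-5, -3]
  satisfied 1 clause(s); 4 remain; assigned so far: [2, 4]

Answer: x2=T x4=F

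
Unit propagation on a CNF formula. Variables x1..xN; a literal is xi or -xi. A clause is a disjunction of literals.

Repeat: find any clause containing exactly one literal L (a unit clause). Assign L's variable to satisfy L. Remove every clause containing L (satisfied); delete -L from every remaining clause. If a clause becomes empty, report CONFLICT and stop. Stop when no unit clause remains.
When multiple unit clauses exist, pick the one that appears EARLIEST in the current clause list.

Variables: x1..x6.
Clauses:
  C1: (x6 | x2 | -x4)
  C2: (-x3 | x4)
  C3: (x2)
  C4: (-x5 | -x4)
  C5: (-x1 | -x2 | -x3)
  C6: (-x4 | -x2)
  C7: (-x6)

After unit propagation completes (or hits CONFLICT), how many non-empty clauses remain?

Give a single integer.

unit clause [2] forces x2=T; simplify:
  drop -2 from [-1, -2, -3] -> [-1, -3]
  drop -2 from [-4, -2] -> [-4]
  satisfied 2 clause(s); 5 remain; assigned so far: [2]
unit clause [-4] forces x4=F; simplify:
  drop 4 from [-3, 4] -> [-3]
  satisfied 2 clause(s); 3 remain; assigned so far: [2, 4]
unit clause [-3] forces x3=F; simplify:
  satisfied 2 clause(s); 1 remain; assigned so far: [2, 3, 4]
unit clause [-6] forces x6=F; simplify:
  satisfied 1 clause(s); 0 remain; assigned so far: [2, 3, 4, 6]

Answer: 0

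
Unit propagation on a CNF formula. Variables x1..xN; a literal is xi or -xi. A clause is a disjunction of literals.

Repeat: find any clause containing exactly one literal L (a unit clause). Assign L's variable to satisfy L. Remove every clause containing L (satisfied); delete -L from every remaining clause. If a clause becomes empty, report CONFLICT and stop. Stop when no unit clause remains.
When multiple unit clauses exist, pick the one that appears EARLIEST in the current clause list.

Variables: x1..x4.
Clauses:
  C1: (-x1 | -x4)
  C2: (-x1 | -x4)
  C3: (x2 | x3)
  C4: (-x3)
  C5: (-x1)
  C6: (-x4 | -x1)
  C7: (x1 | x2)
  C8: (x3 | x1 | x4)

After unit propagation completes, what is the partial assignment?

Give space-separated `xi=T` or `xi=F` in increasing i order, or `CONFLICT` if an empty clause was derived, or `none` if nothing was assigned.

Answer: x1=F x2=T x3=F x4=T

Derivation:
unit clause [-3] forces x3=F; simplify:
  drop 3 from [2, 3] -> [2]
  drop 3 from [3, 1, 4] -> [1, 4]
  satisfied 1 clause(s); 7 remain; assigned so far: [3]
unit clause [2] forces x2=T; simplify:
  satisfied 2 clause(s); 5 remain; assigned so far: [2, 3]
unit clause [-1] forces x1=F; simplify:
  drop 1 from [1, 4] -> [4]
  satisfied 4 clause(s); 1 remain; assigned so far: [1, 2, 3]
unit clause [4] forces x4=T; simplify:
  satisfied 1 clause(s); 0 remain; assigned so far: [1, 2, 3, 4]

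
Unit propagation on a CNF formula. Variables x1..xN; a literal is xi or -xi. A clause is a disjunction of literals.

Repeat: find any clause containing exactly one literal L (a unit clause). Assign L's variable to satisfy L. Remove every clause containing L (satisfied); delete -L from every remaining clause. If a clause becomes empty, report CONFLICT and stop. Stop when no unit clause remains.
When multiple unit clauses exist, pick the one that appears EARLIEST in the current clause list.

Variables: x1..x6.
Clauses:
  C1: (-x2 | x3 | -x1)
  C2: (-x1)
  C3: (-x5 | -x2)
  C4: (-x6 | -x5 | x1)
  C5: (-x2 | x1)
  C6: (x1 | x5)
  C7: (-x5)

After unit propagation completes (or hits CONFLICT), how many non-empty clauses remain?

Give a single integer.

Answer: 1

Derivation:
unit clause [-1] forces x1=F; simplify:
  drop 1 from [-6, -5, 1] -> [-6, -5]
  drop 1 from [-2, 1] -> [-2]
  drop 1 from [1, 5] -> [5]
  satisfied 2 clause(s); 5 remain; assigned so far: [1]
unit clause [-2] forces x2=F; simplify:
  satisfied 2 clause(s); 3 remain; assigned so far: [1, 2]
unit clause [5] forces x5=T; simplify:
  drop -5 from [-6, -5] -> [-6]
  drop -5 from [-5] -> [] (empty!)
  satisfied 1 clause(s); 2 remain; assigned so far: [1, 2, 5]
CONFLICT (empty clause)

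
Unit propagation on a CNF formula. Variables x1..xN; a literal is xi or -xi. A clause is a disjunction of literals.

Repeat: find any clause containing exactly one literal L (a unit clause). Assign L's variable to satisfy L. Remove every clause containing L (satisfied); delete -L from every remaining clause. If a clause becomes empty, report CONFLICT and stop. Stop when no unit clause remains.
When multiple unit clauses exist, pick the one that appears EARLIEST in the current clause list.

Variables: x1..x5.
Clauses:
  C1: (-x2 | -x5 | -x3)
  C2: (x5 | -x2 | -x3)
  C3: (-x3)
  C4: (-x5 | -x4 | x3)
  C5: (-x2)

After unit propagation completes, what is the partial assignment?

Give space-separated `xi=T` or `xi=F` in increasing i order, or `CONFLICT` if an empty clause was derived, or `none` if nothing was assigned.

unit clause [-3] forces x3=F; simplify:
  drop 3 from [-5, -4, 3] -> [-5, -4]
  satisfied 3 clause(s); 2 remain; assigned so far: [3]
unit clause [-2] forces x2=F; simplify:
  satisfied 1 clause(s); 1 remain; assigned so far: [2, 3]

Answer: x2=F x3=F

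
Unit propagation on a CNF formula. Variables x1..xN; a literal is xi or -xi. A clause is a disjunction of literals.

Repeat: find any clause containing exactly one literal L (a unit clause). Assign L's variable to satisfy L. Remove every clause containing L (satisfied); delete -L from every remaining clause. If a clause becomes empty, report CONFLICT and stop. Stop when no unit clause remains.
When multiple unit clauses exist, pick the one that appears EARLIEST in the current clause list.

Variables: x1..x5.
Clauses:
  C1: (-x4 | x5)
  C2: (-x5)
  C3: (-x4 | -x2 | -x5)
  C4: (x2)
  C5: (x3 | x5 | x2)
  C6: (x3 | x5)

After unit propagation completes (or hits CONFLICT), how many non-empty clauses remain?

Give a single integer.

unit clause [-5] forces x5=F; simplify:
  drop 5 from [-4, 5] -> [-4]
  drop 5 from [3, 5, 2] -> [3, 2]
  drop 5 from [3, 5] -> [3]
  satisfied 2 clause(s); 4 remain; assigned so far: [5]
unit clause [-4] forces x4=F; simplify:
  satisfied 1 clause(s); 3 remain; assigned so far: [4, 5]
unit clause [2] forces x2=T; simplify:
  satisfied 2 clause(s); 1 remain; assigned so far: [2, 4, 5]
unit clause [3] forces x3=T; simplify:
  satisfied 1 clause(s); 0 remain; assigned so far: [2, 3, 4, 5]

Answer: 0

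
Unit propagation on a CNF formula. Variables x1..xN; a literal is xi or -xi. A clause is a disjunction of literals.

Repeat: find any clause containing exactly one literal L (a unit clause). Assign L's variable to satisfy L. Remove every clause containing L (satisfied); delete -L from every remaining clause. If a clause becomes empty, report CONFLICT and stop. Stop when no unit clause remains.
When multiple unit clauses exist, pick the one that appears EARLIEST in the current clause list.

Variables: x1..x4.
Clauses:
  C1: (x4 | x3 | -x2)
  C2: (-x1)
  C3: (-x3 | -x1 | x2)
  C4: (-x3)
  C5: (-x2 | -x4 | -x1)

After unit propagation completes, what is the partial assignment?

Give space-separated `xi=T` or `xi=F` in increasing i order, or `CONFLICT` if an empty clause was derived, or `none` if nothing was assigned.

Answer: x1=F x3=F

Derivation:
unit clause [-1] forces x1=F; simplify:
  satisfied 3 clause(s); 2 remain; assigned so far: [1]
unit clause [-3] forces x3=F; simplify:
  drop 3 from [4, 3, -2] -> [4, -2]
  satisfied 1 clause(s); 1 remain; assigned so far: [1, 3]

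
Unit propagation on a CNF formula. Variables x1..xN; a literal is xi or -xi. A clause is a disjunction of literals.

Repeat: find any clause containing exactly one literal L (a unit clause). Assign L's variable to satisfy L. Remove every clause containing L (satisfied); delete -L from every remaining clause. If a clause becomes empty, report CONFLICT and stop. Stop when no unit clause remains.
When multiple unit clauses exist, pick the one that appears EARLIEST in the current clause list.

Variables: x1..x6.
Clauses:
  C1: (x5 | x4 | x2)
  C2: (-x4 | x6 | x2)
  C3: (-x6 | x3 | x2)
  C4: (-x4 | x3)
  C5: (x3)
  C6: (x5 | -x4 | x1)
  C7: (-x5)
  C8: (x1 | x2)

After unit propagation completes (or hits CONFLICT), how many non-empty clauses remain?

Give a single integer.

Answer: 4

Derivation:
unit clause [3] forces x3=T; simplify:
  satisfied 3 clause(s); 5 remain; assigned so far: [3]
unit clause [-5] forces x5=F; simplify:
  drop 5 from [5, 4, 2] -> [4, 2]
  drop 5 from [5, -4, 1] -> [-4, 1]
  satisfied 1 clause(s); 4 remain; assigned so far: [3, 5]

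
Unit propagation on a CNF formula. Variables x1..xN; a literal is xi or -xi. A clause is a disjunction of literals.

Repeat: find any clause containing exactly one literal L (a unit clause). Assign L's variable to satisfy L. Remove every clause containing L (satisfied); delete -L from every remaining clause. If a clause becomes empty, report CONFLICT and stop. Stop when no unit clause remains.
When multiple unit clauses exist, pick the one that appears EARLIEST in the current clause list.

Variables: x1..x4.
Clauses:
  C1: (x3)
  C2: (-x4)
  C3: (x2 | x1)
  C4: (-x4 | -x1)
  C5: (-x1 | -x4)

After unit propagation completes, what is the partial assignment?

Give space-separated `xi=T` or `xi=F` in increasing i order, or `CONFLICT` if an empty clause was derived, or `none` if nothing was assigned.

unit clause [3] forces x3=T; simplify:
  satisfied 1 clause(s); 4 remain; assigned so far: [3]
unit clause [-4] forces x4=F; simplify:
  satisfied 3 clause(s); 1 remain; assigned so far: [3, 4]

Answer: x3=T x4=F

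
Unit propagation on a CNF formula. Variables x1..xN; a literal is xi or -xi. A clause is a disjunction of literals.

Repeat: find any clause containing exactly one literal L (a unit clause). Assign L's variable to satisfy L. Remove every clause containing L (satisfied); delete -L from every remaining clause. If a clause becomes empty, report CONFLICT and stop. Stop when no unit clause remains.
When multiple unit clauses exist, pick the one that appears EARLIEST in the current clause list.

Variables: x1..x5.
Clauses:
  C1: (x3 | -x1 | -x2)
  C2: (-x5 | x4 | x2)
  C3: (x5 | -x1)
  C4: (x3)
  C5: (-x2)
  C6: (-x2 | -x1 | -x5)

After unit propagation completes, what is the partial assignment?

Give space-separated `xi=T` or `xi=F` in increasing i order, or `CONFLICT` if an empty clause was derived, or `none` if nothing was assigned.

unit clause [3] forces x3=T; simplify:
  satisfied 2 clause(s); 4 remain; assigned so far: [3]
unit clause [-2] forces x2=F; simplify:
  drop 2 from [-5, 4, 2] -> [-5, 4]
  satisfied 2 clause(s); 2 remain; assigned so far: [2, 3]

Answer: x2=F x3=T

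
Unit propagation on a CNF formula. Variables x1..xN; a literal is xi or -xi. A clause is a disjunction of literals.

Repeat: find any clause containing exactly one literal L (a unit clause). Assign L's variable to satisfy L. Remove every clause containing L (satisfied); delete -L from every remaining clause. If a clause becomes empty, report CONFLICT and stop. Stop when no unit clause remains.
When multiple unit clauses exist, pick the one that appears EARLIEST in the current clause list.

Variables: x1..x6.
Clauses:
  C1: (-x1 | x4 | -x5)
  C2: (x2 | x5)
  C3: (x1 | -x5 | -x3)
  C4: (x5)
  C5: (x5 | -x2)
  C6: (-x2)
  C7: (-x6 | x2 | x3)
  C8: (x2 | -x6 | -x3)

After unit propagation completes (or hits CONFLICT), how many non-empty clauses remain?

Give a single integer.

Answer: 4

Derivation:
unit clause [5] forces x5=T; simplify:
  drop -5 from [-1, 4, -5] -> [-1, 4]
  drop -5 from [1, -5, -3] -> [1, -3]
  satisfied 3 clause(s); 5 remain; assigned so far: [5]
unit clause [-2] forces x2=F; simplify:
  drop 2 from [-6, 2, 3] -> [-6, 3]
  drop 2 from [2, -6, -3] -> [-6, -3]
  satisfied 1 clause(s); 4 remain; assigned so far: [2, 5]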